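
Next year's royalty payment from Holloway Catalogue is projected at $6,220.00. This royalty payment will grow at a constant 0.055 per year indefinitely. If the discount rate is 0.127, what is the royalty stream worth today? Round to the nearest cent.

Growing perpetuity: P = D₁ / (r − g) = $6,220.0000 / (0.127 − 0.055) = $86,388.89

$86388.89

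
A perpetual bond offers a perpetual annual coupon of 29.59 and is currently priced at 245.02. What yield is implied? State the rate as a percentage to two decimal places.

P = C/r ⇒ r = C/P = 29.59/245.02 = 0.120766

12.08%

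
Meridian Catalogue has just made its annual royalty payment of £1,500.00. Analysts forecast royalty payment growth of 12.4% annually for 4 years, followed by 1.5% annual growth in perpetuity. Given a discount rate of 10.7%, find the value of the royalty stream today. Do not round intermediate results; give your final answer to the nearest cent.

£23823.04

D_1 = 1686.00000
D_2 = 1895.06400
D_3 = 2130.05194
D_4 = 2394.17838
Terminal value at year 4: TV = D_4×(1+g_2)/(r−g_2) = 2430.09105/0.092 = 26414.03317
P_0 = D_1/(1+r)^1 + D_2/(1+r)^2 + D_3/(1+r)^3 + D_4/(1+r)^4 + TV/(1+r)^4
    = 1523.03523 + 1546.42421 + 1570.17237 + 1594.28522 + 17589.12500 = 23823.04203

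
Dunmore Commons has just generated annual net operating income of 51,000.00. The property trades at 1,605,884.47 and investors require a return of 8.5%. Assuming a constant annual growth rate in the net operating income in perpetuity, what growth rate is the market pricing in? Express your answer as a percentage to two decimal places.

5.16%

P = D₀(1+g)/(r−g) ⇒ P(r−g) = D₀(1+g) ⇒ g(P+D₀) = P·r − D₀
g = (P·r − D₀)/(P + D₀) = (1,605,884.47×0.085 − 51,000.00) / (1,605,884.47 + 51,000.00) = 0.051603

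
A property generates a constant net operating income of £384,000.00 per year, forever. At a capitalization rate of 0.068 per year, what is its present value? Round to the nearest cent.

Level perpetuity: PV = C / r = £384,000.00 / 0.068 = £5,647,058.82

£5647058.82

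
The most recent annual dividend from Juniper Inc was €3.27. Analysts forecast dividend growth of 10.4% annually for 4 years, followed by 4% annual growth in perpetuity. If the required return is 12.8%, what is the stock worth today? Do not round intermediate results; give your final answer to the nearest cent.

€47.86

D_1 = 3.61008
D_2 = 3.98553
D_3 = 4.40002
D_4 = 4.85763
Terminal value at year 4: TV = D_4×(1+g_2)/(r−g_2) = 5.05193/0.088 = 57.40830
P_0 = D_1/(1+r)^1 + D_2/(1+r)^2 + D_3/(1+r)^3 + D_4/(1+r)^4 + TV/(1+r)^4
    = 3.20043 + 3.13233 + 3.06569 + 3.00046 + 35.45997 = 47.85887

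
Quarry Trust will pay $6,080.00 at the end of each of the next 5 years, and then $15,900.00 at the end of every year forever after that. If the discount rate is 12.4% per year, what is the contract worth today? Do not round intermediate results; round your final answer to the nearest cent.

PV of 5-year annuity: $6,080.00 × [1 − (1+0.124)^−5] / 0.124 = 21701.58432
Perpetuity value at year 5: $15,900.00 / 0.124 = 128225.80645
PV of perpetuity: 128225.80645 / (1+0.124)^5 = 71473.30800
Total PV = 21701.58432 + 71473.30800 = 93174.89231

$93174.89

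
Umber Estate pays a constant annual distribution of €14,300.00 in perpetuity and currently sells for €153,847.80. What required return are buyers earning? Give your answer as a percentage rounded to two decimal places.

P = C/r ⇒ r = C/P = €14,300.00/€153,847.80 = 0.092949

9.29%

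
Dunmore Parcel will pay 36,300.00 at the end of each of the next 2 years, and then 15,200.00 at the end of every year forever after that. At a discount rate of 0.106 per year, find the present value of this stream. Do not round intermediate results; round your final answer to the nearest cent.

179723.31

PV of 2-year annuity: 36,300.00 × [1 − (1+0.106)^−2] / 0.106 = 62496.36211
Perpetuity value at year 2: 15,200.00 / 0.106 = 143396.22642
PV of perpetuity: 143396.22642 / (1+0.106)^2 = 117226.95082
Total PV = 62496.36211 + 117226.95082 = 179723.31293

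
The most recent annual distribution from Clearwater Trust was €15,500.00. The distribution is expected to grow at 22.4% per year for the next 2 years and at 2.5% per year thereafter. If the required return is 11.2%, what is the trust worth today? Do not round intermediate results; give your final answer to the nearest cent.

D_1 = 18972.00000
D_2 = 23221.72800
Terminal value at year 2: TV = D_2×(1+g_2)/(r−g_2) = 23802.27120/0.087 = 273589.32414
P_0 = D_1/(1+r)^1 + D_2/(1+r)^2 + TV/(1+r)^2
    = 17061.15108 + 18779.54040 + 221253.20582 = 257093.89730

€257093.90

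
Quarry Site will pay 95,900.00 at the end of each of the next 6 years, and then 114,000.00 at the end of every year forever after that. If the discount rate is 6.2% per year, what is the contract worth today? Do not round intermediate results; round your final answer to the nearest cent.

1750262.65

PV of 6-year annuity: 95,900.00 × [1 − (1+0.062)^−6] / 0.062 = 468622.62964
Perpetuity value at year 6: 114,000.00 / 0.062 = 1838709.67742
PV of perpetuity: 1838709.67742 / (1+0.062)^6 = 1281640.02384
Total PV = 468622.62964 + 1281640.02384 = 1750262.65347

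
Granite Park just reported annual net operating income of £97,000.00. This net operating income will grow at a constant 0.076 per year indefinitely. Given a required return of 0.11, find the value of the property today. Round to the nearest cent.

D₁ = D₀ × (1 + g) = £97,000.00 × 1.076 = £104,372.0000
Growing perpetuity: P = D₁ / (r − g) = £104,372.0000 / (0.11 − 0.076) = £3,069,764.71

£3069764.71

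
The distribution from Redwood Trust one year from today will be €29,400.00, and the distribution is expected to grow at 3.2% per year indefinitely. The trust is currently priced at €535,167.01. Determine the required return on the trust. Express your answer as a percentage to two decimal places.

P = D₁/(r − g) ⇒ r = D₁/P + g = €29,400.0000/€535,167.01 + 0.032 = 0.054936 + 0.032 = 0.086936

8.69%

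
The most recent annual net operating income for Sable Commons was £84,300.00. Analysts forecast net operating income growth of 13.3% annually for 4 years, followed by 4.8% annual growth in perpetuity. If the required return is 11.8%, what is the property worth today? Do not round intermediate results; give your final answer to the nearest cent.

£1679862.94

D_1 = 95511.90000
D_2 = 108214.98270
D_3 = 122607.57540
D_4 = 138914.38293
Terminal value at year 4: TV = D_4×(1+g_2)/(r−g_2) = 145582.27331/0.07 = 2079746.76154
P_0 = D_1/(1+r)^1 + D_2/(1+r)^2 + D_3/(1+r)^3 + D_4/(1+r)^4 + TV/(1+r)^4
    = 85431.03757 + 86577.25006 + 87738.84107 + 88916.01693 + 1331199.79636 = 1679862.94198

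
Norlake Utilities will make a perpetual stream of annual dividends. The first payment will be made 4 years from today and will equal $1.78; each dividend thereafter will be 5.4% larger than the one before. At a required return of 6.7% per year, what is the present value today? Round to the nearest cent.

Value at end of year 3: C₁ / (r − g) = $1.78 / (0.067 − 0.054) = $136.9231
Discount to today: PV = $136.9231 / (1 + 0.067)^3 = $136.9231 / 1.214768 = $112.72

$112.72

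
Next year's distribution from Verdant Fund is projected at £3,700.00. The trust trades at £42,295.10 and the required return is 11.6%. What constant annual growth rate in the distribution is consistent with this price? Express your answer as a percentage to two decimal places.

2.85%

P = D₁/(r−g) ⇒ g = r − D₁/P = 0.116 − £3,700.00/£42,295.10 = 0.028519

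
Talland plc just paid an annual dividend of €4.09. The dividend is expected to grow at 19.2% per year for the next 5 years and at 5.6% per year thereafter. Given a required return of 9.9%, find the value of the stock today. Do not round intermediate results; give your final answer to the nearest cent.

D_1 = 4.87528
D_2 = 5.81133
D_3 = 6.92711
D_4 = 8.25711
D_5 = 9.84248
Terminal value at year 5: TV = D_5×(1+g_2)/(r−g_2) = 10.39366/0.043 = 241.71302
P_0 = D_1/(1+r)^1 + D_2/(1+r)^2 + D_3/(1+r)^3 + D_4/(1+r)^4 + D_5/(1+r)^5 + TV/(1+r)^5
    = 4.43611 + 4.81150 + 5.21866 + 5.66028 + 6.13926 + 150.76884 = 177.03464

€177.03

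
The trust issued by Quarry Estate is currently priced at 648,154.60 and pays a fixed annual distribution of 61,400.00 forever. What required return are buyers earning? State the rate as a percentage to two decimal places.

P = C/r ⇒ r = C/P = 61,400.00/648,154.60 = 0.094730

9.47%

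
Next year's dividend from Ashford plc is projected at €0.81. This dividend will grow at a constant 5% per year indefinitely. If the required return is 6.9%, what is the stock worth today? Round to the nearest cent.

€42.63

Growing perpetuity: P = D₁ / (r − g) = €0.8100 / (0.069 − 0.05) = €42.63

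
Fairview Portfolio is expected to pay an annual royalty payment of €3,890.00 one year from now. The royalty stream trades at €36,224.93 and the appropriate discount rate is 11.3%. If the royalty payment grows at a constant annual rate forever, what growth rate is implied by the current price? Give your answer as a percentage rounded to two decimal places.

P = D₁/(r−g) ⇒ g = r − D₁/P = 0.113 − €3,890.00/€36,224.93 = 0.005615

0.56%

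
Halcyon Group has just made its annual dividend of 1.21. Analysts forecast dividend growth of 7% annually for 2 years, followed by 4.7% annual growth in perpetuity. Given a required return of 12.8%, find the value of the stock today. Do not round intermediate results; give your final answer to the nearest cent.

16.31

D_1 = 1.29470
D_2 = 1.38533
Terminal value at year 2: TV = D_2×(1+g_2)/(r−g_2) = 1.45044/0.081 = 17.90666
P_0 = D_1/(1+r)^1 + D_2/(1+r)^2 + TV/(1+r)^2
    = 1.14778 + 1.08877 + 14.07331 = 16.30986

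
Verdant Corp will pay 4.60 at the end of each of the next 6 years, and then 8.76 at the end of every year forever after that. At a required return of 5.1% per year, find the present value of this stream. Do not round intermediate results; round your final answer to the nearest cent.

PV of 6-year annuity: 4.60 × [1 − (1+0.051)^−6] / 0.051 = 23.27370
Perpetuity value at year 6: 8.76 / 0.051 = 171.76471
PV of perpetuity: 171.76471 / (1+0.051)^6 = 127.44348
Total PV = 23.27370 + 127.44348 = 150.71718

150.72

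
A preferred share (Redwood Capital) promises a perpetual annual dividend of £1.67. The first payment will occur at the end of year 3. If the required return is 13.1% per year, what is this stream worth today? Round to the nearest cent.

Value at end of year 2: C / r = £1.67 / 0.131 = £12.7481
Discount to today: PV = £12.7481 / (1 + 0.131)^2 = £12.7481 / 1.279161 = £9.97

£9.97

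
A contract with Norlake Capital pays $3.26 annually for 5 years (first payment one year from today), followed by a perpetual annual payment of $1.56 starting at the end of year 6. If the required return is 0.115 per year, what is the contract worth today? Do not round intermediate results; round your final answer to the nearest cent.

$19.77

PV of 5-year annuity: $3.26 × [1 − (1+0.115)^−5] / 0.115 = 11.89860
Perpetuity value at year 5: $1.56 / 0.115 = 13.56522
PV of perpetuity: 13.56522 / (1+0.115)^5 = 7.87141
Total PV = 11.89860 + 7.87141 = 19.77001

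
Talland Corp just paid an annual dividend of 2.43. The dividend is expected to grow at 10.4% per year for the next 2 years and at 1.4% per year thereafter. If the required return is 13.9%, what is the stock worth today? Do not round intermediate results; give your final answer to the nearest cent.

D_1 = 2.68272
D_2 = 2.96172
Terminal value at year 2: TV = D_2×(1+g_2)/(r−g_2) = 3.00319/0.125 = 24.02550
P_0 = D_1/(1+r)^1 + D_2/(1+r)^2 + TV/(1+r)^2
    = 2.35533 + 2.28295 + 18.51931 = 23.15760

23.16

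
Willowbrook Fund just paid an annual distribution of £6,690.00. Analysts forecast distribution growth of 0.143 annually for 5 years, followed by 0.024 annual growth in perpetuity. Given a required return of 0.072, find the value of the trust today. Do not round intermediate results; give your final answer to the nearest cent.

£237384.96

D_1 = 7646.67000
D_2 = 8740.14381
D_3 = 9989.98437
D_4 = 11418.55214
D_5 = 13051.40510
Terminal value at year 5: TV = D_5×(1+g_2)/(r−g_2) = 13364.63882/0.048 = 278429.97539
P_0 = D_1/(1+r)^1 + D_2/(1+r)^2 + D_3/(1+r)^3 + D_4/(1+r)^4 + D_5/(1+r)^5 + TV/(1+r)^5
    = 7133.08769 + 7605.52167 + 8109.24558 + 8646.33181 + 9218.98998 + 196671.78625 = 237384.96297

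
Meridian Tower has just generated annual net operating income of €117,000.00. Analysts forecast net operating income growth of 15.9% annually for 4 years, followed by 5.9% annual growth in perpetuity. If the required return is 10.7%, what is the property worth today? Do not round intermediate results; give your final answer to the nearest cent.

€3627188.33

D_1 = 135603.00000
D_2 = 157163.87700
D_3 = 182152.93344
D_4 = 211115.24986
Terminal value at year 4: TV = D_4×(1+g_2)/(r−g_2) = 223571.04960/0.048 = 4657730.20005
P_0 = D_1/(1+r)^1 + D_2/(1+r)^2 + D_3/(1+r)^3 + D_4/(1+r)^4 + TV/(1+r)^4
    = 122495.93496 + 128250.03489 + 134274.42677 + 140581.80725 + 3101586.12242 = 3627188.32628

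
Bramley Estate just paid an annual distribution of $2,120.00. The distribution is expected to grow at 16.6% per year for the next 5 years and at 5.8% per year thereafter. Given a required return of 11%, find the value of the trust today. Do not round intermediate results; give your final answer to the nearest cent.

D_1 = 2471.92000
D_2 = 2882.25872
D_3 = 3360.71367
D_4 = 3918.59214
D_5 = 4569.07843
Terminal value at year 5: TV = D_5×(1+g_2)/(r−g_2) = 4834.08498/0.052 = 92963.17269
P_0 = D_1/(1+r)^1 + D_2/(1+r)^2 + D_3/(1+r)^3 + D_4/(1+r)^4 + D_5/(1+r)^5 + TV/(1+r)^5
    = 2226.95495 + 2339.30584 + 2457.32487 + 2581.29802 + 2711.52566 + 55169.11829 = 67485.52763

$67485.53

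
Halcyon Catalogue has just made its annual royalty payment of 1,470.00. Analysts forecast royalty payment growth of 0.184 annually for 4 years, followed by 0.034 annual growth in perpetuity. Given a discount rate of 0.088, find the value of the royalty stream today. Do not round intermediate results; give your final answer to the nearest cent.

D_1 = 1740.48000
D_2 = 2060.72832
D_3 = 2439.90233
D_4 = 2888.84436
Terminal value at year 4: TV = D_4×(1+g_2)/(r−g_2) = 2987.06507/0.054 = 55316.01978
P_0 = D_1/(1+r)^1 + D_2/(1+r)^2 + D_3/(1+r)^3 + D_4/(1+r)^4 + TV/(1+r)^4
    = 1599.70588 + 1740.85640 + 1894.46138 + 2061.61973 + 39476.20011 = 46772.84350

46772.84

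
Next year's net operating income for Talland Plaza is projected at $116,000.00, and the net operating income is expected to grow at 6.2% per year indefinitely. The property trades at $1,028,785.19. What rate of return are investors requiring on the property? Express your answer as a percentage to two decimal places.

17.48%

P = D₁/(r − g) ⇒ r = D₁/P + g = $116,000.0000/$1,028,785.19 + 0.062 = 0.112754 + 0.062 = 0.174754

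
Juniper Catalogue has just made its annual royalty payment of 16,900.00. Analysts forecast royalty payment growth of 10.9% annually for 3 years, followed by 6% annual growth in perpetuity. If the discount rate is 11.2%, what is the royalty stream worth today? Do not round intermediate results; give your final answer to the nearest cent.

392146.23

D_1 = 18742.10000
D_2 = 20784.98890
D_3 = 23050.55269
Terminal value at year 3: TV = D_3×(1+g_2)/(r−g_2) = 24433.58585/0.052 = 469876.65099
P_0 = D_1/(1+r)^1 + D_2/(1+r)^2 + D_3/(1+r)^3 + TV/(1+r)^3
    = 16854.40647 + 16808.93595 + 16763.58810 + 341719.29599 = 392146.22652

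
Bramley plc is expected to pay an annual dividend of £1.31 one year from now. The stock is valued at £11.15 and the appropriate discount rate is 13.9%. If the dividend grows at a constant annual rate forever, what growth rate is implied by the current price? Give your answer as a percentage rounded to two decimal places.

P = D₁/(r−g) ⇒ g = r − D₁/P = 0.139 − £1.31/£11.15 = 0.021511

2.15%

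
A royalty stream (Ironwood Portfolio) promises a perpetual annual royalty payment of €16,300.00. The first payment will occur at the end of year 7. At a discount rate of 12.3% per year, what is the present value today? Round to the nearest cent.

Value at end of year 6: C / r = €16,300.00 / 0.123 = €132,520.3252
Discount to today: PV = €132,520.3252 / (1 + 0.123)^6 = €132,520.3252 / 2.005758 = €66,069.95

€66069.95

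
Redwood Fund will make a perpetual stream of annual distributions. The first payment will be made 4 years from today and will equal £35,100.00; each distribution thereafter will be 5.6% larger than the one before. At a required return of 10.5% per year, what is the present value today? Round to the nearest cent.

Value at end of year 3: C₁ / (r − g) = £35,100.00 / (0.105 − 0.056) = £716,326.5306
Discount to today: PV = £716,326.5306 / (1 + 0.105)^3 = £716,326.5306 / 1.349233 = £530,914.03

£530914.03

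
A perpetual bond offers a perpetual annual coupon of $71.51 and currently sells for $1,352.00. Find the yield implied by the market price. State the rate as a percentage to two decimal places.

P = C/r ⇒ r = C/P = $71.51/$1,352.00 = 0.052892

5.29%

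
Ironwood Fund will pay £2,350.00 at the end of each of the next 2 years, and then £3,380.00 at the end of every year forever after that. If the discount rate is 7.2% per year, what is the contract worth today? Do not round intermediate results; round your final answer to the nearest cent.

PV of 2-year annuity: £2,350.00 × [1 − (1+0.072)^−2] / 0.072 = 4237.09345
Perpetuity value at year 2: £3,380.00 / 0.072 = 46944.44444
PV of perpetuity: 46944.44444 / (1+0.072)^2 = 40850.24195
Total PV = 4237.09345 + 40850.24195 = 45087.33540

£45087.34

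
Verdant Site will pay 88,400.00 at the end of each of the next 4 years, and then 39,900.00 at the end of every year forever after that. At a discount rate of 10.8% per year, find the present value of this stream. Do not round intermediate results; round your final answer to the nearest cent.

PV of 4-year annuity: 88,400.00 × [1 − (1+0.108)^−4] / 0.108 = 275431.44243
Perpetuity value at year 4: 39,900.00 / 0.108 = 369444.44444
PV of perpetuity: 369444.44444 / (1+0.108)^4 = 245126.40652
Total PV = 275431.44243 + 245126.40652 = 520557.84894

520557.85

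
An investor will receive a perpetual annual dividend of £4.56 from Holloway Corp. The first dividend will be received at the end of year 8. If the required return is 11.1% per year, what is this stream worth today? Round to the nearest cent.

£19.66

Value at end of year 7: C / r = £4.56 / 0.111 = £41.0811
Discount to today: PV = £41.0811 / (1 + 0.111)^7 = £41.0811 / 2.089288 = £19.66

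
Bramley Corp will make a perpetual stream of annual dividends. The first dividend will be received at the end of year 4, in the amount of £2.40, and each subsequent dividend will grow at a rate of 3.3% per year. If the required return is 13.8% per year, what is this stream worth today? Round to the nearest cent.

Value at end of year 3: C₁ / (r − g) = £2.40 / (0.138 − 0.033) = £22.8571
Discount to today: PV = £22.8571 / (1 + 0.138)^3 = £22.8571 / 1.473760 = £15.51

£15.51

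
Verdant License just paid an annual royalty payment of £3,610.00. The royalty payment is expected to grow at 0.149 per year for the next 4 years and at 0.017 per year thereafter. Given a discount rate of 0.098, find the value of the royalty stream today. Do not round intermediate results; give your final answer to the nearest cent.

D_1 = 4147.89000
D_2 = 4765.92561
D_3 = 5476.04853
D_4 = 6291.97976
Terminal value at year 4: TV = D_4×(1+g_2)/(r−g_2) = 6398.94341/0.081 = 78999.30138
P_0 = D_1/(1+r)^1 + D_2/(1+r)^2 + D_3/(1+r)^3 + D_4/(1+r)^4 + TV/(1+r)^4
    = 3777.67760 + 3953.14349 + 4136.75945 + 4328.90401 + 54351.79484 = 70548.27940

£70548.28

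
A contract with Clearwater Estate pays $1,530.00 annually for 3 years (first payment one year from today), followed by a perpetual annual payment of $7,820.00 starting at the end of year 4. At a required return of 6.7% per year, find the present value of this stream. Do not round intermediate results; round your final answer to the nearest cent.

$100118.57

PV of 3-year annuity: $1,530.00 × [1 − (1+0.067)^−3] / 0.067 = 4037.31340
Perpetuity value at year 3: $7,820.00 / 0.067 = 116716.41791
PV of perpetuity: 116716.41791 / (1+0.067)^3 = 96081.26052
Total PV = 4037.31340 + 96081.26052 = 100118.57392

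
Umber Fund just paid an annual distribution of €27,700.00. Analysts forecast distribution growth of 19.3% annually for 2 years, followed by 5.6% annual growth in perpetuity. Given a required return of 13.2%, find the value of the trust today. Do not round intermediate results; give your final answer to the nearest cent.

€487440.73

D_1 = 33046.10000
D_2 = 39423.99730
Terminal value at year 2: TV = D_2×(1+g_2)/(r−g_2) = 41631.74115/0.076 = 547786.06775
P_0 = D_1/(1+r)^1 + D_2/(1+r)^2 + TV/(1+r)^2
    = 29192.66784 + 30765.77097 + 427482.29138 = 487440.73019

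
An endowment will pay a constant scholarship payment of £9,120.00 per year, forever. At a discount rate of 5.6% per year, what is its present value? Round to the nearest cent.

Level perpetuity: PV = C / r = £9,120.00 / 0.056 = £162,857.14

£162857.14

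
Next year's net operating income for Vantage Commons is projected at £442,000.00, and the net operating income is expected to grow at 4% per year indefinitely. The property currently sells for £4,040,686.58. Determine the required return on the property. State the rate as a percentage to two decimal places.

P = D₁/(r − g) ⇒ r = D₁/P + g = £442,000.0000/£4,040,686.58 + 0.04 = 0.109387 + 0.04 = 0.149387

14.94%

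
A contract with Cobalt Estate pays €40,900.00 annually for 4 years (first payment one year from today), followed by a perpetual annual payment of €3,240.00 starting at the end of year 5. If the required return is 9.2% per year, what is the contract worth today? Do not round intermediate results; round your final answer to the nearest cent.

PV of 4-year annuity: €40,900.00 × [1 − (1+0.092)^−4] / 0.092 = 131924.94013
Perpetuity value at year 4: €3,240.00 / 0.092 = 35217.39130
PV of perpetuity: 35217.39130 / (1+0.092)^4 = 24766.61365
Total PV = 131924.94013 + 24766.61365 = 156691.55378

€156691.55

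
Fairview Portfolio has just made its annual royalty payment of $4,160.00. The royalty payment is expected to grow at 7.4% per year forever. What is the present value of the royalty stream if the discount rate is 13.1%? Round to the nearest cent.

D₁ = D₀ × (1 + g) = $4,160.00 × 1.074 = $4,467.8400
Growing perpetuity: P = D₁ / (r − g) = $4,467.8400 / (0.131 − 0.074) = $78,383.16

$78383.16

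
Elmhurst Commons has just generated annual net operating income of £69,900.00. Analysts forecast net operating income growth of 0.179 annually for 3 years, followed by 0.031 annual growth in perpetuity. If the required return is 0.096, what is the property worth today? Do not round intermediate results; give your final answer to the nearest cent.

D_1 = 82412.10000
D_2 = 97163.86590
D_3 = 114556.19790
Terminal value at year 3: TV = D_3×(1+g_2)/(r−g_2) = 118107.44003/0.065 = 1817037.53894
P_0 = D_1/(1+r)^1 + D_2/(1+r)^2 + D_3/(1+r)^3 + TV/(1+r)^3
    = 75193.52190 + 80887.92182 + 87013.55824 + 1380168.90067 = 1623263.90262

£1623263.90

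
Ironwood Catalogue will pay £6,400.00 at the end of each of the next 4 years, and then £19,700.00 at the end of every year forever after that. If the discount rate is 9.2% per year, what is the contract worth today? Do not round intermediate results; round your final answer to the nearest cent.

£171230.64

PV of 4-year annuity: £6,400.00 × [1 − (1+0.092)^−4] / 0.092 = 20643.51141
Perpetuity value at year 4: £19,700.00 / 0.092 = 214130.43478
PV of perpetuity: 214130.43478 / (1+0.092)^4 = 150587.12621
Total PV = 20643.51141 + 150587.12621 = 171230.63763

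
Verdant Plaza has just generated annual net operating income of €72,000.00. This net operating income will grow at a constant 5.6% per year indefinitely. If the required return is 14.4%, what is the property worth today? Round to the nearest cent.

D₁ = D₀ × (1 + g) = €72,000.00 × 1.056 = €76,032.0000
Growing perpetuity: P = D₁ / (r − g) = €76,032.0000 / (0.144 − 0.056) = €864,000.00

€864000.00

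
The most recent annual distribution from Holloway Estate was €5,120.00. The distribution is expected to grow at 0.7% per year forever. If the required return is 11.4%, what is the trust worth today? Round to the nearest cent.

D₁ = D₀ × (1 + g) = €5,120.00 × 1.007 = €5,155.8400
Growing perpetuity: P = D₁ / (r − g) = €5,155.8400 / (0.114 − 0.007) = €48,185.42

€48185.42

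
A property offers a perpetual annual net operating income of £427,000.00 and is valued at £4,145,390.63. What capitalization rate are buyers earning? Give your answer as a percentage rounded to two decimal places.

P = C/r ⇒ r = C/P = £427,000.00/£4,145,390.63 = 0.103006

10.30%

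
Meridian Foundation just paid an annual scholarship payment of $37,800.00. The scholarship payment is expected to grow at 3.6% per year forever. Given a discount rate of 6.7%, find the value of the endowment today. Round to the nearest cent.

D₁ = D₀ × (1 + g) = $37,800.00 × 1.036 = $39,160.8000
Growing perpetuity: P = D₁ / (r − g) = $39,160.8000 / (0.067 − 0.036) = $1,263,251.61

$1263251.61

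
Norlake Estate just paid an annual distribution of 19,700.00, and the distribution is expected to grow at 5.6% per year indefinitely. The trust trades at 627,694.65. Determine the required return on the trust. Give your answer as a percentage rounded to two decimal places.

D₁ = 19,700.00 × 1.056 = 20,803.2000
P = D₁/(r − g) ⇒ r = D₁/P + g = 20,803.2000/627,694.65 + 0.056 = 0.033142 + 0.056 = 0.089142

8.91%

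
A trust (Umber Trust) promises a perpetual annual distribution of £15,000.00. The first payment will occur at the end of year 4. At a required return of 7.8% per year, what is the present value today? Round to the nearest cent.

£153511.31

Value at end of year 3: C / r = £15,000.00 / 0.078 = £192,307.6923
Discount to today: PV = £192,307.6923 / (1 + 0.078)^3 = £192,307.6923 / 1.252727 = £153,511.31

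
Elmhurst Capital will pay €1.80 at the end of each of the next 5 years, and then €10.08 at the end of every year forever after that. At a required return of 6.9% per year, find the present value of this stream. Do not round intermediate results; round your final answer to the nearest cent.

€112.05

PV of 5-year annuity: €1.80 × [1 − (1+0.069)^−5] / 0.069 = 7.40016
Perpetuity value at year 5: €10.08 / 0.069 = 146.08696
PV of perpetuity: 146.08696 / (1+0.069)^5 = 104.64607
Total PV = 7.40016 + 104.64607 = 112.04623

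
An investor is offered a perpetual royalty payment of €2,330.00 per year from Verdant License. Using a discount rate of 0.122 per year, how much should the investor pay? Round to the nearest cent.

Level perpetuity: PV = C / r = €2,330.00 / 0.122 = €19,098.36

€19098.36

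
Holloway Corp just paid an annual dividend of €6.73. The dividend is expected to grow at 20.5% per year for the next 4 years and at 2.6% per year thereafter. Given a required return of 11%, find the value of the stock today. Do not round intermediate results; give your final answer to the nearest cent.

D_1 = 8.10965
D_2 = 9.77213
D_3 = 11.77541
D_4 = 14.18937
Terminal value at year 4: TV = D_4×(1+g_2)/(r−g_2) = 14.55830/0.084 = 173.31307
P_0 = D_1/(1+r)^1 + D_2/(1+r)^2 + D_3/(1+r)^3 + D_4/(1+r)^4 + TV/(1+r)^4
    = 7.30599 + 7.93128 + 8.61008 + 9.34698 + 114.16669 = 147.36102

€147.36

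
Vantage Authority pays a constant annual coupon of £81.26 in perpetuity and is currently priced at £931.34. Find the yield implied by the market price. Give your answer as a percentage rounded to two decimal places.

8.73%

P = C/r ⇒ r = C/P = £81.26/£931.34 = 0.087251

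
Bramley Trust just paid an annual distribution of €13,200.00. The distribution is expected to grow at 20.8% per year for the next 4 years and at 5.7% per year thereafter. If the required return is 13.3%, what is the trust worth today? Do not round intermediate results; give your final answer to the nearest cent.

€299373.22

D_1 = 15945.60000
D_2 = 19262.28480
D_3 = 23268.84004
D_4 = 28108.75877
Terminal value at year 4: TV = D_4×(1+g_2)/(r−g_2) = 29710.95802/0.076 = 390933.65811
P_0 = D_1/(1+r)^1 + D_2/(1+r)^2 + D_3/(1+r)^3 + D_4/(1+r)^4 + TV/(1+r)^4
    = 14073.78641 + 15005.41393 + 15998.71141 + 17057.76115 + 237237.54649 = 299373.21939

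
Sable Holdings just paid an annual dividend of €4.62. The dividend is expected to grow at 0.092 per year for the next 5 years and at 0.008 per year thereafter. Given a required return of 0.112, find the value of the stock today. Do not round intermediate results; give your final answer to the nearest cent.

€62.78

D_1 = 5.04504
D_2 = 5.50918
D_3 = 6.01603
D_4 = 6.56950
D_5 = 7.17390
Terminal value at year 5: TV = D_5×(1+g_2)/(r−g_2) = 7.23129/0.104 = 69.53162
P_0 = D_1/(1+r)^1 + D_2/(1+r)^2 + D_3/(1+r)^3 + D_4/(1+r)^4 + D_5/(1+r)^5 + TV/(1+r)^5
    = 4.53691 + 4.45531 + 4.37518 + 4.29649 + 4.21921 + 40.89389 = 62.77698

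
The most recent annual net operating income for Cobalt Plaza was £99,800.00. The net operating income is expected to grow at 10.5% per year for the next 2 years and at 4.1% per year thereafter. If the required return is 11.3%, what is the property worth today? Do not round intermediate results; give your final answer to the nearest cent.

D_1 = 110279.00000
D_2 = 121858.29500
Terminal value at year 2: TV = D_2×(1+g_2)/(r−g_2) = 126854.48509/0.072 = 1761867.84854
P_0 = D_1/(1+r)^1 + D_2/(1+r)^2 + TV/(1+r)^2
    = 99082.65948 + 98370.47504 + 1422273.11835 = 1619726.25287

£1619726.25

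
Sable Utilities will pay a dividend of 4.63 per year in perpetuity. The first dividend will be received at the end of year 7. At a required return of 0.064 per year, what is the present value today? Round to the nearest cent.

Value at end of year 6: C / r = 4.63 / 0.064 = 72.3438
Discount to today: PV = 72.3438 / (1 + 0.064)^6 = 72.3438 / 1.450941 = 49.86

49.86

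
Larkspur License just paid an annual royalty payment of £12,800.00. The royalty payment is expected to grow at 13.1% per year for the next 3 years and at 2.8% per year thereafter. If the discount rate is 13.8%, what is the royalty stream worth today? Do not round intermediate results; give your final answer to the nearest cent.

£155357.46

D_1 = 14476.80000
D_2 = 16373.26080
D_3 = 18518.15796
Terminal value at year 3: TV = D_3×(1+g_2)/(r−g_2) = 19036.66639/0.11 = 173060.60353
P_0 = D_1/(1+r)^1 + D_2/(1+r)^2 + D_3/(1+r)^3 + TV/(1+r)^3
    = 12721.26538 + 12643.01506 + 12565.24608 + 117427.93608 = 155357.46260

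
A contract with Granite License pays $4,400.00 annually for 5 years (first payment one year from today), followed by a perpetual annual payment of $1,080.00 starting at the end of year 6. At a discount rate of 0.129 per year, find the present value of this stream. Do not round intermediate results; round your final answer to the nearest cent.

$20077.85

PV of 5-year annuity: $4,400.00 × [1 − (1+0.129)^−5] / 0.129 = 15513.65242
Perpetuity value at year 5: $1,080.00 / 0.129 = 8372.09302
PV of perpetuity: 8372.09302 / (1+0.129)^5 = 4564.19652
Total PV = 15513.65242 + 4564.19652 = 20077.84894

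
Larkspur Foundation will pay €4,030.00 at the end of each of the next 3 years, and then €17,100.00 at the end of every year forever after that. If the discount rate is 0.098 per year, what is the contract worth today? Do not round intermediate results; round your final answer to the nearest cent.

PV of 3-year annuity: €4,030.00 × [1 − (1+0.098)^−3] / 0.098 = 10057.40662
Perpetuity value at year 3: €17,100.00 / 0.098 = 174489.79592
PV of perpetuity: 174489.79592 / (1+0.098)^3 = 131814.44772
Total PV = 10057.40662 + 131814.44772 = 141871.85434

€141871.85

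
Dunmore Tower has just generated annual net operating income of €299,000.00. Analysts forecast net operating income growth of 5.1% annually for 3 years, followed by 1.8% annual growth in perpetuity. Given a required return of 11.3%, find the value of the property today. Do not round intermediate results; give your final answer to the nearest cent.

€3498575.64

D_1 = 314249.00000
D_2 = 330275.69900
D_3 = 347119.75965
Terminal value at year 3: TV = D_3×(1+g_2)/(r−g_2) = 353367.91532/0.095 = 3719662.26655
P_0 = D_1/(1+r)^1 + D_2/(1+r)^2 + D_3/(1+r)^3 + TV/(1+r)^3
    = 282344.11500 + 266616.05110 + 251764.12372 + 2697851.34682 = 3498575.63665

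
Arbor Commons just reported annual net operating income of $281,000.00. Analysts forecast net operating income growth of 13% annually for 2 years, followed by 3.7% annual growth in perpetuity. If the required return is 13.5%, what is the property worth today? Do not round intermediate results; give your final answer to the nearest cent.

D_1 = 317530.00000
D_2 = 358808.90000
Terminal value at year 2: TV = D_2×(1+g_2)/(r−g_2) = 372084.82930/0.098 = 3796783.97245
P_0 = D_1/(1+r)^1 + D_2/(1+r)^2 + TV/(1+r)^2
    = 279762.11454 + 278529.68231 + 2947298.78123 = 3505590.57808

$3505590.58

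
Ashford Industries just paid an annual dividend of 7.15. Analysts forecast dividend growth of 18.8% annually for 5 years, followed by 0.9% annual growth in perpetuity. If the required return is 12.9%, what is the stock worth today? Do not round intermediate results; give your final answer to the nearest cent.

D_1 = 8.49420
D_2 = 10.09111
D_3 = 11.98824
D_4 = 14.24203
D_5 = 16.91953
Terminal value at year 5: TV = D_5×(1+g_2)/(r−g_2) = 17.07180/0.12 = 142.26503
P_0 = D_1/(1+r)^1 + D_2/(1+r)^2 + D_3/(1+r)^3 + D_4/(1+r)^4 + D_5/(1+r)^5 + TV/(1+r)^5
    = 7.52365 + 7.91682 + 8.33055 + 8.76589 + 9.22398 + 77.55833 = 119.31923

119.32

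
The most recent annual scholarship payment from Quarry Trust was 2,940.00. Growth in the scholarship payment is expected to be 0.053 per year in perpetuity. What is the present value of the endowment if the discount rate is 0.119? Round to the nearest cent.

46906.36

D₁ = D₀ × (1 + g) = 2,940.00 × 1.053 = 3,095.8200
Growing perpetuity: P = D₁ / (r − g) = 3,095.8200 / (0.119 − 0.053) = 46,906.36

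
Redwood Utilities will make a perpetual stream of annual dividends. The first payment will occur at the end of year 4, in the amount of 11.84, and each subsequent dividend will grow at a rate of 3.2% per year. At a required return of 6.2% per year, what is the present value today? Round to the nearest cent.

329.50

Value at end of year 3: C₁ / (r − g) = 11.84 / (0.062 − 0.032) = 394.6667
Discount to today: PV = 394.6667 / (1 + 0.062)^3 = 394.6667 / 1.197770 = 329.50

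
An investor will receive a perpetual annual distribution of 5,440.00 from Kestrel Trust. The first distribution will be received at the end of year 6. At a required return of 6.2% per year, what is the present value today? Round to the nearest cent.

64950.82

Value at end of year 5: C / r = 5,440.00 / 0.062 = 87,741.9355
Discount to today: PV = 87,741.9355 / (1 + 0.062)^5 = 87,741.9355 / 1.350898 = 64,950.82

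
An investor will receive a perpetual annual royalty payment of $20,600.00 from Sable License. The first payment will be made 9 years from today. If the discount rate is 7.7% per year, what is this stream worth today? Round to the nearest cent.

Value at end of year 8: C / r = $20,600.00 / 0.077 = $267,532.4675
Discount to today: PV = $267,532.4675 / (1 + 0.077)^8 = $267,532.4675 / 1.810196 = $147,791.98

$147791.98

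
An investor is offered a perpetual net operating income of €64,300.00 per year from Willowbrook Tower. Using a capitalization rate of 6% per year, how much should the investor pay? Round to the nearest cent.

Level perpetuity: PV = C / r = €64,300.00 / 0.06 = €1,071,666.67

€1071666.67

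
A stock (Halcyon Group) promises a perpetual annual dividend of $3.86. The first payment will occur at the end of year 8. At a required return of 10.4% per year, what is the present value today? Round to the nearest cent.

Value at end of year 7: C / r = $3.86 / 0.104 = $37.1154
Discount to today: PV = $37.1154 / (1 + 0.104)^7 = $37.1154 / 1.998865 = $18.57

$18.57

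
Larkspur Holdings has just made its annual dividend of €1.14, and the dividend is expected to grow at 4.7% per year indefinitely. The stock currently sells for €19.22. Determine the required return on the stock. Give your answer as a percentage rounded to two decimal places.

D₁ = €1.14 × 1.047 = €1.1936
P = D₁/(r − g) ⇒ r = D₁/P + g = €1.1936/€19.22 + 0.047 = 0.062101 + 0.047 = 0.109101

10.91%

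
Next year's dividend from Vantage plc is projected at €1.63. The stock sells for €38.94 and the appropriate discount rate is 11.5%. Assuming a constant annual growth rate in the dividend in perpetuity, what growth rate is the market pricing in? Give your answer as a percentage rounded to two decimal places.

P = D₁/(r−g) ⇒ g = r − D₁/P = 0.115 − €1.63/€38.94 = 0.073141

7.31%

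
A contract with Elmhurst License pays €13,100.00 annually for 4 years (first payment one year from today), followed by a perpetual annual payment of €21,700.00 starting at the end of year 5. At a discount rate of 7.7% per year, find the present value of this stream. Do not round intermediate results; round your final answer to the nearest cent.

PV of 4-year annuity: €13,100.00 × [1 − (1+0.077)^−4] / 0.077 = 43680.18353
Perpetuity value at year 4: €21,700.00 / 0.077 = 281818.18182
PV of perpetuity: 281818.18182 / (1+0.077)^4 = 209462.45795
Total PV = 43680.18353 + 209462.45795 = 253142.64148

€253142.64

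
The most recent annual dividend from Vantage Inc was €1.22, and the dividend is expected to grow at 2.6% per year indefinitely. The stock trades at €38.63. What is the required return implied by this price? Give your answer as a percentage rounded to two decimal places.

D₁ = €1.22 × 1.026 = €1.2517
P = D₁/(r − g) ⇒ r = D₁/P + g = €1.2517/€38.63 + 0.026 = 0.032403 + 0.026 = 0.058403

5.84%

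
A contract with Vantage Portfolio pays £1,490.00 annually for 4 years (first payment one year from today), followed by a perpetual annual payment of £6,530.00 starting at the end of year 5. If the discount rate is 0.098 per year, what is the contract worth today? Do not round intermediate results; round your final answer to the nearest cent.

£50587.12

PV of 4-year annuity: £1,490.00 × [1 − (1+0.098)^−4] / 0.098 = 4743.62045
Perpetuity value at year 4: £6,530.00 / 0.098 = 66632.65306
PV of perpetuity: 66632.65306 / (1+0.098)^4 = 45843.49767
Total PV = 4743.62045 + 45843.49767 = 50587.11812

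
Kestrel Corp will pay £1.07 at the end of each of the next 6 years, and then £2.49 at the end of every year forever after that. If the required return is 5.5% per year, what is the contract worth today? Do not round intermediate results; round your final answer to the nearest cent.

£38.18

PV of 6-year annuity: £1.07 × [1 − (1+0.055)^−6] / 0.055 = 5.34522
Perpetuity value at year 6: £2.49 / 0.055 = 45.27273
PV of perpetuity: 45.27273 / (1+0.055)^6 = 32.83386
Total PV = 5.34522 + 32.83386 = 38.17907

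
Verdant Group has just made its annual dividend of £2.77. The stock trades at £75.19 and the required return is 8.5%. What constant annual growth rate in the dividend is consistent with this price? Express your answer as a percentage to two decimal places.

P = D₀(1+g)/(r−g) ⇒ P(r−g) = D₀(1+g) ⇒ g(P+D₀) = P·r − D₀
g = (P·r − D₀)/(P + D₀) = (£75.19×0.085 − £2.77) / (£75.19 + £2.77) = 0.046449

4.64%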